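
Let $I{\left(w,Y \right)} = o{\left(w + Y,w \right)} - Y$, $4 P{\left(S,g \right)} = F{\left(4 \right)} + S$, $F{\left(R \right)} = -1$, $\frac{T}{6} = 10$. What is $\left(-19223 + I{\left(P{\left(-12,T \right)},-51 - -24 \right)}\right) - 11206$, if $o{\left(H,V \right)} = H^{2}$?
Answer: $- \frac{471791}{16} \approx -29487.0$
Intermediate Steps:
$T = 60$ ($T = 6 \cdot 10 = 60$)
$P{\left(S,g \right)} = - \frac{1}{4} + \frac{S}{4}$ ($P{\left(S,g \right)} = \frac{-1 + S}{4} = - \frac{1}{4} + \frac{S}{4}$)
$I{\left(w,Y \right)} = \left(Y + w\right)^{2} - Y$ ($I{\left(w,Y \right)} = \left(w + Y\right)^{2} - Y = \left(Y + w\right)^{2} - Y$)
$\left(-19223 + I{\left(P{\left(-12,T \right)},-51 - -24 \right)}\right) - 11206 = \left(-19223 - \left(-51 + 24 - \left(\left(-51 - -24\right) + \left(- \frac{1}{4} + \frac{1}{4} \left(-12\right)\right)\right)^{2}\right)\right) - 11206 = \left(-19223 - \left(-27 - \left(\left(-51 + 24\right) - \frac{13}{4}\right)^{2}\right)\right) - 11206 = \left(-19223 - \left(-27 - \left(-27 - \frac{13}{4}\right)^{2}\right)\right) - 11206 = \left(-19223 + \left(\left(- \frac{121}{4}\right)^{2} + 27\right)\right) - 11206 = \left(-19223 + \left(\frac{14641}{16} + 27\right)\right) - 11206 = \left(-19223 + \frac{15073}{16}\right) - 11206 = - \frac{292495}{16} - 11206 = - \frac{471791}{16}$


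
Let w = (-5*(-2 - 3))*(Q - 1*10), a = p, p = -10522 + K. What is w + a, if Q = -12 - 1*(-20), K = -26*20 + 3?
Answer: -11089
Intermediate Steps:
K = -517 (K = -520 + 3 = -517)
Q = 8 (Q = -12 + 20 = 8)
p = -11039 (p = -10522 - 517 = -11039)
a = -11039
w = -50 (w = (-5*(-2 - 3))*(8 - 1*10) = (-5*(-5))*(8 - 10) = 25*(-2) = -50)
w + a = -50 - 11039 = -11089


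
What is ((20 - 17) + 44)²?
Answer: 2209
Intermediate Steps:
((20 - 17) + 44)² = (3 + 44)² = 47² = 2209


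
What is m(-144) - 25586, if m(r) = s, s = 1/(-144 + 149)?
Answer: -127929/5 ≈ -25586.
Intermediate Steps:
s = 1/5 ≈ 0.20000
m(r) = 1/5
m(-144) - 25586 = 1/5 - 25586 = -127929/5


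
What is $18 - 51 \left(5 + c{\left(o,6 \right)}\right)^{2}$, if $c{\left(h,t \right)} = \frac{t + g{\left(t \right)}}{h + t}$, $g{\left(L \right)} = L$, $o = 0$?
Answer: $-2481$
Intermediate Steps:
$c{\left(h,t \right)} = \frac{2 t}{h + t}$ ($c{\left(h,t \right)} = \frac{t + t}{h + t} = \frac{2 t}{h + t}$)
$18 - 51 \left(5 + c{\left(o,6 \right)}\right)^{2} = 18 - 51 \left(5 + 2 \cdot 6 \frac{1}{0 + 6}\right)^{2} = 18 - 51 \left(5 + 2 \cdot 6 \cdot \frac{1}{6}\right)^{2} = 18 - 51 \left(5 + 2\right)^{2} = 18 - 51 \cdot 7^{2} = 18 - 2499 = -2481$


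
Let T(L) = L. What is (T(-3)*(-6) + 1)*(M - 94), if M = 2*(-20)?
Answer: -2546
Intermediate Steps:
M = -40
(T(-3)*(-6) + 1)*(M - 94) = (-3*(-6) + 1)*(-40 - 94) = (18 + 1)*(-134) = 19*(-134) = -2546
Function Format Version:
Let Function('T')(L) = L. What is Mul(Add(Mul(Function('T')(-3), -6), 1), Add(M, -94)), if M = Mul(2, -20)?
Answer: -2546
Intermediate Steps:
M = -40
Mul(Add(Mul(Function('T')(-3), -6), 1), Add(M, -94)) = Mul(Add(Mul(-3, -6), 1), Add(-40, -94)) = Mul(Add(18, 1), -134) = Mul(19, -134) = -2546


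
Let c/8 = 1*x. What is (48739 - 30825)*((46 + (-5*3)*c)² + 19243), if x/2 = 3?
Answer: 8482619366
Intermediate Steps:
x = 6 (x = 2*3 = 6)
c = 48 (c = 8*(1*6) = 8*6 = 48)
(48739 - 30825)*((46 + (-5*3)*c)² + 19243) = (48739 - 30825)*((46 - 5*3*48)² + 19243) = 17914*((46 - 15*48)² + 19243) = 17914*((46 - 720)² + 19243) = 17914*((-674)² + 19243) = 17914*(454276 + 19243) = 17914*473519 = 8482619366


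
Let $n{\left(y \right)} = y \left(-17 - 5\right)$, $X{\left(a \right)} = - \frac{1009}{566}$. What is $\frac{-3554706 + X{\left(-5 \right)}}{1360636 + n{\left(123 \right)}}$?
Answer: $- \frac{57484703}{21959668} \approx -2.6177$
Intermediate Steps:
$X{\left(a \right)} = - \frac{1009}{566}$ ($X{\left(a \right)} = \left(-1009\right) \frac{1}{566} = - \frac{1009}{566}$)
$n{\left(y \right)} = - 22 y$ ($n{\left(y \right)} = y \left(-22\right) = - 22 y$)
$\frac{-3554706 + X{\left(-5 \right)}}{1360636 + n{\left(123 \right)}} = \frac{-3554706 - \frac{1009}{566}}{1360636 - 2706} = - \frac{2011964605}{566 \left(1360636 - 2706\right)} = - \frac{2011964605}{566 \cdot 1357930} = \left(- \frac{2011964605}{566}\right) \frac{1}{1357930} = - \frac{57484703}{21959668}$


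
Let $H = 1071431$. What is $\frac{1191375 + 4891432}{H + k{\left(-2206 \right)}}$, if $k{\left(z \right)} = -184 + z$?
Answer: $\frac{6082807}{1069041} \approx 5.69$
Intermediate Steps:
$\frac{1191375 + 4891432}{H + k{\left(-2206 \right)}} = \frac{1191375 + 4891432}{1071431 - 2390} = \frac{6082807}{1071431 - 2390} = \frac{6082807}{1069041}$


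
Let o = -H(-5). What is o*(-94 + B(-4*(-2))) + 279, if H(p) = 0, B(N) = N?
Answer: 279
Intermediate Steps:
o = 0 (o = -1*0 = 0)
o*(-94 + B(-4*(-2))) + 279 = 0*(-94 - 4*(-2)) + 279 = 0*(-94 + 8) + 279 = 0*(-86) + 279 = 0 + 279 = 279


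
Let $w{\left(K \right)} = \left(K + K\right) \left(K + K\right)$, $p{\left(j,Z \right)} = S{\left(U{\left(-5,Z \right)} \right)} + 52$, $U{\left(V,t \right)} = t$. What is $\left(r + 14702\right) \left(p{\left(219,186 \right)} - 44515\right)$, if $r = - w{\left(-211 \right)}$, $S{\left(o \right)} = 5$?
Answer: $7263636956$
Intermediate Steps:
$p{\left(j,Z \right)} = 57$ ($p{\left(j,Z \right)} = 5 + 52 = 57$)
$w{\left(K \right)} = 4 K^{2}$ ($w{\left(K \right)} = 2 K 2 K = 4 K^{2}$)
$r = -178084$ ($r = - 4 \left(-211\right)^{2} = - 4 \cdot 44521 = \left(-1\right) 178084 = -178084$)
$\left(r + 14702\right) \left(p{\left(219,186 \right)} - 44515\right) = \left(-178084 + 14702\right) \left(57 - 44515\right) = \left(-163382\right) \left(-44458\right) = 7263636956$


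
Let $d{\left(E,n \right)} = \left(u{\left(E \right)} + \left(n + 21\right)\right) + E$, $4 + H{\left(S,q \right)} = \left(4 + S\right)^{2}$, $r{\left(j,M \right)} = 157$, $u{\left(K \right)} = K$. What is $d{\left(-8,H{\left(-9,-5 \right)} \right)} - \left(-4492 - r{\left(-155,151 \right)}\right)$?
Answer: $4675$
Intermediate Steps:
$H{\left(S,q \right)} = -4 + \left(4 + S\right)^{2}$
$d{\left(E,n \right)} = 21 + n + 2 E$ ($d{\left(E,n \right)} = \left(E + \left(n + 21\right)\right) + E = \left(E + \left(21 + n\right)\right) + E = \left(21 + E + n\right) + E = 21 + n + 2 E$)
$d{\left(-8,H{\left(-9,-5 \right)} \right)} - \left(-4492 - r{\left(-155,151 \right)}\right) = \left(21 - \left(4 - \left(4 - 9\right)^{2}\right) + 2 \left(-8\right)\right) - \left(-4492 - 157\right) = \left(21 - \left(4 - \left(-5\right)^{2}\right) - 16\right) - \left(-4492 - 157\right) = \left(21 + \left(-4 + 25\right) - 16\right) - -4649 = \left(21 + 21 - 16\right) + 4649 = 26 + 4649 = 4675$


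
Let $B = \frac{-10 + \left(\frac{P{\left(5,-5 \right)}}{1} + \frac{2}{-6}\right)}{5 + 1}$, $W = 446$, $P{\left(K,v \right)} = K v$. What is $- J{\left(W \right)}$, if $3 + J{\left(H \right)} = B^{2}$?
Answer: $- \frac{2566}{81} \approx -31.679$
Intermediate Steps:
$B = - \frac{53}{9}$ ($B = \frac{-10 + \left(\frac{5 \left(-5\right)}{1} + \frac{2}{-6}\right)}{5 + 1} = \frac{-10 + \left(\left(-25\right) 1 + 2 \left(- \frac{1}{6}\right)\right)}{6} = \left(-10 - \frac{76}{3}\right) \frac{1}{6} = \left(- \frac{106}{3}\right) \frac{1}{6} = - \frac{53}{9} \approx -5.8889$)
$J{\left(H \right)} = \frac{2566}{81}$ ($J{\left(H \right)} = -3 + \left(- \frac{53}{9}\right)^{2} = -3 + \frac{2809}{81} = \frac{2566}{81}$)
$- J{\left(W \right)} = \left(-1\right) \frac{2566}{81} = - \frac{2566}{81}$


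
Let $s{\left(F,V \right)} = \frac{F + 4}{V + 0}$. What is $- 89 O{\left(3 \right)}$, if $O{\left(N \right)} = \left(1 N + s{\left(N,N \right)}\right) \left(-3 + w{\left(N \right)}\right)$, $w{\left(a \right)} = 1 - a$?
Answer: $\frac{7120}{3} \approx 2373.3$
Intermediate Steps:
$s{\left(F,V \right)} = \frac{4 + F}{V}$
$O{\left(N \right)} = \left(-2 - N\right) \left(N + \frac{4 + N}{N}\right)$ ($O{\left(N \right)} = \left(1 N + \frac{4 + N}{N}\right) \left(-3 - \left(-1 + N\right)\right) = \left(N + \frac{4 + N}{N}\right) \left(-2 - N\right) = \left(-2 - N\right) \left(N + \frac{4 + N}{N}\right)$)
$- 89 O{\left(3 \right)} = - 89 \left(-6 - 3^{2} - \frac{8}{3} - 9\right) = - 89 \left(-6 - 9 - \frac{8}{3} - 9\right) = \left(-89\right) \left(- \frac{80}{3}\right) = \frac{7120}{3}$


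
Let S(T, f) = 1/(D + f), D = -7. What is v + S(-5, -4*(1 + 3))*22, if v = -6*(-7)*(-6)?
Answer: -5818/23 ≈ -252.96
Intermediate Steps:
S(T, f) = 1/(-7 + f)
v = -252 (v = 42*(-6) = -252)
v + S(-5, -4*(1 + 3))*22 = -252 + 22/(-7 - 4*(1 + 3)) = -252 + 22/(-7 - 4*4) = -252 + 22/(-7 - 16) = -252 + 22/(-23) = -252 - 1/23*22 = -252 - 22/23 = -5818/23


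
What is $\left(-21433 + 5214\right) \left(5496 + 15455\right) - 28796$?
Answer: $-339833065$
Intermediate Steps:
$\left(-21433 + 5214\right) \left(5496 + 15455\right) - 28796 = \left(-16219\right) 20951 - 28796 = -339804269 - 28796 = -339833065$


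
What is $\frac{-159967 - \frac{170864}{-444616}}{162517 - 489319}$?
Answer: $\frac{8890464601}{18162674754} \approx 0.48949$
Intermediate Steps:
$\frac{-159967 - \frac{170864}{-444616}}{162517 - 489319} = \frac{-159967 - - \frac{21358}{55577}}{-326802} = \left(-159967 + \frac{21358}{55577}\right) \left(- \frac{1}{326802}\right) = \left(- \frac{8890464601}{55577}\right) \left(- \frac{1}{326802}\right) = \frac{8890464601}{18162674754}$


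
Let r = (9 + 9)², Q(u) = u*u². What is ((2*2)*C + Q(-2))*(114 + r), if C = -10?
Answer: -21024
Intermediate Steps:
Q(u) = u³
r = 324 (r = 18² = 324)
((2*2)*C + Q(-2))*(114 + r) = ((2*2)*(-10) + (-2)³)*(114 + 324) = (4*(-10) - 8)*438 = (-40 - 8)*438 = -48*438 = -21024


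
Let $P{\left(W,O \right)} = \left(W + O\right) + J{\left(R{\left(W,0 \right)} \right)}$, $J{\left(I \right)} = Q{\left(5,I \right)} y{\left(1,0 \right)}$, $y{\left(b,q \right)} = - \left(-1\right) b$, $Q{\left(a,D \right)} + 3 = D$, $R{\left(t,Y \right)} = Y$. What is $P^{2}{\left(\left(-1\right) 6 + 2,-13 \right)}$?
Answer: $400$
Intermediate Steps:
$Q{\left(a,D \right)} = -3 + D$
$y{\left(b,q \right)} = b$
$J{\left(I \right)} = -3 + I$ ($J{\left(I \right)} = \left(-3 + I\right) 1 = -3 + I$)
$P{\left(W,O \right)} = -3 + O + W$ ($P{\left(W,O \right)} = \left(W + O\right) + \left(-3 + 0\right) = \left(O + W\right) - 3 = -3 + O + W$)
$P^{2}{\left(\left(-1\right) 6 + 2,-13 \right)} = \left(-3 - 13 + \left(\left(-1\right) 6 + 2\right)\right)^{2} = \left(-3 - 13 + \left(-6 + 2\right)\right)^{2} = \left(-3 - 13 - 4\right)^{2} = \left(-20\right)^{2} = 400$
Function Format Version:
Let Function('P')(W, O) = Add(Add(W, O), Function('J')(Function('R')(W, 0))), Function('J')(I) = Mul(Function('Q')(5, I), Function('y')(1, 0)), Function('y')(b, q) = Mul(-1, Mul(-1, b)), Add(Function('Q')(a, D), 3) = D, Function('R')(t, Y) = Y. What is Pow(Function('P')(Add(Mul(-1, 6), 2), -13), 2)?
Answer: 400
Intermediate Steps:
Function('Q')(a, D) = Add(-3, D)
Function('y')(b, q) = b
Function('J')(I) = Add(-3, I) (Function('J')(I) = Mul(Add(-3, I), 1) = Add(-3, I))
Function('P')(W, O) = Add(-3, O, W) (Function('P')(W, O) = Add(Add(W, O), Add(-3, 0)) = Add(Add(O, W), -3) = Add(-3, O, W))
Pow(Function('P')(Add(Mul(-1, 6), 2), -13), 2) = Pow(Add(-3, -13, Add(Mul(-1, 6), 2)), 2) = Pow(Add(-3, -13, Add(-6, 2)), 2) = Pow(Add(-3, -13, -4), 2) = Pow(-20, 2) = 400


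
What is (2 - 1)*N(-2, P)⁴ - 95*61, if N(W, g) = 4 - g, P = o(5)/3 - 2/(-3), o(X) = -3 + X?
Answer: -465299/81 ≈ -5744.4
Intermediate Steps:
P = 4/3 (P = (-3 + 5)/3 - 2/(-3) = 2*(⅓) - 2*(-⅓) = ⅔ + ⅔ = 4/3 ≈ 1.3333)
(2 - 1)*N(-2, P)⁴ - 95*61 = (2 - 1)*(4 - 1*4/3)⁴ - 95*61 = 1*(4 - 4/3)⁴ - 5795 = 1*(8/3)⁴ - 5795 = 1*(4096/81) - 5795 = 4096/81 - 5795 = -465299/81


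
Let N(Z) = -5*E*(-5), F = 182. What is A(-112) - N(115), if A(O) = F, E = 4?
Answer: 82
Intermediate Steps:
A(O) = 182
N(Z) = 100 (N(Z) = -5*4*(-5) = -20*(-5) = 100)
A(-112) - N(115) = 182 - 1*100 = 182 - 100 = 82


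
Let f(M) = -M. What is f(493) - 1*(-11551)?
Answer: 11058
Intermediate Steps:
f(493) - 1*(-11551) = -1*493 - 1*(-11551) = -493 + 11551 = 11058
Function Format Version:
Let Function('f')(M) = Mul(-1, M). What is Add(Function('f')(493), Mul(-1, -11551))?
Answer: 11058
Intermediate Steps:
Add(Function('f')(493), Mul(-1, -11551)) = Add(Mul(-1, 493), Mul(-1, -11551)) = Add(-493, 11551) = 11058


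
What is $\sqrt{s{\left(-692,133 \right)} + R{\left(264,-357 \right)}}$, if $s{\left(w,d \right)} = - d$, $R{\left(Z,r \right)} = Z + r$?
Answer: $i \sqrt{226} \approx 15.033 i$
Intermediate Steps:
$\sqrt{s{\left(-692,133 \right)} + R{\left(264,-357 \right)}} = \sqrt{\left(-1\right) 133 + \left(264 - 357\right)} = \sqrt{-133 - 93} = \sqrt{-226} = i \sqrt{226}$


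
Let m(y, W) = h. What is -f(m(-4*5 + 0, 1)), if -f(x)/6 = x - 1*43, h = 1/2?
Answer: -255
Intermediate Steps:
h = ½ ≈ 0.50000
m(y, W) = ½
f(x) = 258 - 6*x (f(x) = -6*(x - 1*43) = -6*(x - 43) = -6*(-43 + x) = 258 - 6*x)
-f(m(-4*5 + 0, 1)) = -(258 - 6*½) = -(258 - 3) = -1*255 = -255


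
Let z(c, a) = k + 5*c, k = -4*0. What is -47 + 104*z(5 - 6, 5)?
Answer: -567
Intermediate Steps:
k = 0
z(c, a) = 5*c (z(c, a) = 0 + 5*c = 5*c)
-47 + 104*z(5 - 6, 5) = -47 + 104*(5*(5 - 6)) = -47 + 104*(5*(-1)) = -47 + 104*(-5) = -47 - 520 = -567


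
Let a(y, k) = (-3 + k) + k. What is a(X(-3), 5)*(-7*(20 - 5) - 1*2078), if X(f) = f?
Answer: -15281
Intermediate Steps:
a(y, k) = -3 + 2*k
a(X(-3), 5)*(-7*(20 - 5) - 1*2078) = (-3 + 2*5)*(-7*(20 - 5) - 1*2078) = (-3 + 10)*(-7*15 - 2078) = 7*(-105 - 2078) = 7*(-2183) = -15281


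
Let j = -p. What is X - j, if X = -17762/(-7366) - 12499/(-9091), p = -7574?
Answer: -253467055834/33482153 ≈ -7570.2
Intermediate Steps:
X = 126770988/33482153 (X = -17762*(-1/7366) - 12499*(-1/9091) = 8881/3683 + 12499/9091 = 126770988/33482153 ≈ 3.7862)
j = 7574 (j = -1*(-7574) = 7574)
X - j = 126770988/33482153 - 1*7574 = 126770988/33482153 - 7574 = -253467055834/33482153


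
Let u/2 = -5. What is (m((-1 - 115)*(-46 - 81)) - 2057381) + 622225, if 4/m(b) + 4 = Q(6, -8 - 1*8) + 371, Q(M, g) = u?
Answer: -512350688/357 ≈ -1.4352e+6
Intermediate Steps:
u = -10 (u = 2*(-5) = -10)
Q(M, g) = -10
m(b) = 4/357 (m(b) = 4/(-4 + (-10 + 371)) = 4/(-4 + 361) = 4/357)
(m((-1 - 115)*(-46 - 81)) - 2057381) + 622225 = (4/357 - 2057381) + 622225 = -734485013/357 + 622225 = -512350688/357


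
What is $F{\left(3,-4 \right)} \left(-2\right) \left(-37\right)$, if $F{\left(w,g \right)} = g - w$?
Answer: $-518$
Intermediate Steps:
$F{\left(3,-4 \right)} \left(-2\right) \left(-37\right) = \left(-4 - 3\right) \left(-2\right) \left(-37\right) = \left(-7\right) \left(-2\right) \left(-37\right) = 14 \left(-37\right) = -518$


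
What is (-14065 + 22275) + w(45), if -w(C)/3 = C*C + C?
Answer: 2000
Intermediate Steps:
w(C) = -3*C - 3*C**2 (w(C) = -3*(C*C + C) = -3*(C**2 + C) = -3*(C + C**2) = -3*C - 3*C**2)
(-14065 + 22275) + w(45) = (-14065 + 22275) - 3*45*(1 + 45) = 8210 - 3*45*46 = 8210 - 6210 = 2000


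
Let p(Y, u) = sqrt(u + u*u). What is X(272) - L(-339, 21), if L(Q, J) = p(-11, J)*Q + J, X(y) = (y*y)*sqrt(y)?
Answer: -21 + 339*sqrt(462) + 295936*sqrt(17) ≈ 1.2274e+6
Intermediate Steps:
p(Y, u) = sqrt(u + u**2)
X(y) = y**(5/2) (X(y) = y**2*sqrt(y) = y**(5/2))
L(Q, J) = J + Q*sqrt(J*(1 + J)) (L(Q, J) = sqrt(J*(1 + J))*Q + J = Q*sqrt(J*(1 + J)) + J = J + Q*sqrt(J*(1 + J)))
X(272) - L(-339, 21) = 272**(5/2) - (21 - 339*sqrt(21)*sqrt(1 + 21)) = 295936*sqrt(17) - (21 - 339*sqrt(462)) = 295936*sqrt(17) + (-21 + 339*sqrt(462)) = -21 + 339*sqrt(462) + 295936*sqrt(17)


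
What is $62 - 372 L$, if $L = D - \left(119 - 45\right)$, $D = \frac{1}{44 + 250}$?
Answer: $\frac{1351848}{49} \approx 27589.0$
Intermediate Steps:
$D = \frac{1}{294} \approx 0.0034014$
$L = - \frac{21755}{294}$ ($L = \frac{1}{294} - \left(119 - 45\right) = \frac{1}{294} - 74 = - \frac{21755}{294} \approx -73.997$)
$62 - 372 L = 62 - - \frac{1348810}{49} = 62 + \frac{1348810}{49} = \frac{1351848}{49}$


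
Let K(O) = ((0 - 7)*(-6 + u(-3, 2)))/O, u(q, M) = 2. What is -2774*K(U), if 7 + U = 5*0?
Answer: 11096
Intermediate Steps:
U = -7 (U = -7 + 5*0 = -7 + 0 = -7)
K(O) = 28/O (K(O) = ((0 - 7)*(-6 + 2))/O = (-7*(-4))/O = 28/O)
-2774*K(U) = -77672/(-7) = -77672*(-1)/7 = -2774*(-4) = 11096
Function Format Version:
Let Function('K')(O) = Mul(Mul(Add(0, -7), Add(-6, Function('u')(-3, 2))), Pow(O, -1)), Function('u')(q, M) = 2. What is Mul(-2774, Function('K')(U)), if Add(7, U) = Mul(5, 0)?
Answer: 11096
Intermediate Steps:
U = -7 (U = Add(-7, Mul(5, 0)) = Add(-7, 0) = -7)
Function('K')(O) = Mul(28, Pow(O, -1)) (Function('K')(O) = Mul(Mul(Add(0, -7), Add(-6, 2)), Pow(O, -1)) = Mul(Mul(-7, -4), Pow(O, -1)) = Mul(28, Pow(O, -1)))
Mul(-2774, Function('K')(U)) = Mul(-2774, Mul(28, Pow(-7, -1))) = Mul(-2774, Mul(28, Rational(-1, 7))) = Mul(-2774, -4) = 11096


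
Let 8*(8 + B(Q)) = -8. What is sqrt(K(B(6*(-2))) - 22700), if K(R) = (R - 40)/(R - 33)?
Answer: I*sqrt(817158)/6 ≈ 150.66*I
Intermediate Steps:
B(Q) = -9 (B(Q) = -8 + (1/8)*(-8) = -8 - 1 = -9)
K(R) = (-40 + R)/(-33 + R)
sqrt(K(B(6*(-2))) - 22700) = sqrt((-40 - 9)/(-33 - 9) - 22700) = sqrt(-49/(-42) - 22700) = sqrt(-1/42*(-49) - 22700) = sqrt(7/6 - 22700) = sqrt(-136193/6) = I*sqrt(817158)/6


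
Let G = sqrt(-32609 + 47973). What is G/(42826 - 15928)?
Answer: sqrt(3841)/13449 ≈ 0.0046082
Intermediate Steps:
G = 2*sqrt(3841) (G = sqrt(15364) = 2*sqrt(3841) ≈ 123.95)
G/(42826 - 15928) = (2*sqrt(3841))/(42826 - 15928) = (2*sqrt(3841))/26898 = (2*sqrt(3841))*(1/26898) = sqrt(3841)/13449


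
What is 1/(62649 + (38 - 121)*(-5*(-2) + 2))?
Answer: 1/61653 ≈ 1.6220e-5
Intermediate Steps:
1/(62649 + (38 - 121)*(-5*(-2) + 2)) = 1/(62649 - 83*(10 + 2)) = 1/(62649 - 83*12) = 1/(62649 - 996) = 1/61653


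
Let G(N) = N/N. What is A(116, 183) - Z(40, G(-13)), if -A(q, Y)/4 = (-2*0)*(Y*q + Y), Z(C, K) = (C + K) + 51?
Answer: -92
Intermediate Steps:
G(N) = 1
Z(C, K) = 51 + C + K
A(q, Y) = 0 (A(q, Y) = -4*(-2*0)*(Y*q + Y) = -0*(Y + Y*q) = -4*0 = 0)
A(116, 183) - Z(40, G(-13)) = 0 - (51 + 40 + 1) = 0 - 1*92 = 0 - 92 = -92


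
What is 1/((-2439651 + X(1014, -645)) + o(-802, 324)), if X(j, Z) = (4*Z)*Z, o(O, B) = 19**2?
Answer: -1/775190 ≈ -1.2900e-6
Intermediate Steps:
o(O, B) = 361
X(j, Z) = 4*Z**2
1/((-2439651 + X(1014, -645)) + o(-802, 324)) = 1/((-2439651 + 4*(-645)**2) + 361) = 1/((-2439651 + 4*416025) + 361) = 1/((-2439651 + 1664100) + 361) = 1/(-775551 + 361) = 1/(-775190) = -1/775190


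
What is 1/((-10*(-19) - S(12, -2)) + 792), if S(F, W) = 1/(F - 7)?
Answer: 5/4909 ≈ 0.0010185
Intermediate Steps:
S(F, W) = 1/(-7 + F)
1/((-10*(-19) - S(12, -2)) + 792) = 1/((-10*(-19) - 1/(-7 + 12)) + 792) = 1/((190 - 1/5) + 792) = 1/((190 - 1*⅕) + 792) = 1/((190 - ⅕) + 792) = 1/(949/5 + 792) = 1/(4909/5) = 5/4909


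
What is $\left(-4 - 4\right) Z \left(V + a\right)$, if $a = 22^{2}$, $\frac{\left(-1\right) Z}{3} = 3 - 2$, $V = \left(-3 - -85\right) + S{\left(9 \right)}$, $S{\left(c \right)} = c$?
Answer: $13800$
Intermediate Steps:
$V = 91$ ($V = \left(-3 - -85\right) + 9 = \left(-3 + 85\right) + 9 = 82 + 9 = 91$)
$Z = -3$ ($Z = - 3 \left(3 - 2\right) = \left(-3\right) 1 = -3$)
$a = 484$
$\left(-4 - 4\right) Z \left(V + a\right) = \left(-4 - 4\right) \left(-3\right) \left(91 + 484\right) = \left(-8\right) \left(-3\right) 575 = 24 \cdot 575 = 13800$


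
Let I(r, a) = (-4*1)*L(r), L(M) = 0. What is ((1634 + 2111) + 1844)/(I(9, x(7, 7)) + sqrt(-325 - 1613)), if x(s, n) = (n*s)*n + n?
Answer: -1863*I*sqrt(1938)/646 ≈ -126.96*I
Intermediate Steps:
x(s, n) = n + s*n**2 (x(s, n) = s*n**2 + n = n + s*n**2)
I(r, a) = 0 (I(r, a) = -4*1*0 = -4*0 = 0)
((1634 + 2111) + 1844)/(I(9, x(7, 7)) + sqrt(-325 - 1613)) = ((1634 + 2111) + 1844)/(0 + sqrt(-325 - 1613)) = (3745 + 1844)/(0 + sqrt(-1938)) = 5589/(0 + I*sqrt(1938)) = 5589/((I*sqrt(1938))) = 5589*(-I*sqrt(1938)/1938) = -1863*I*sqrt(1938)/646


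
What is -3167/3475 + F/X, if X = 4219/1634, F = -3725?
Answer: -21164470323/14661025 ≈ -1443.6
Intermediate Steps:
X = 4219/1634 (X = 4219*(1/1634) = 4219/1634 ≈ 2.5820)
-3167/3475 + F/X = -3167/3475 - 3725/4219/1634 = -3167*1/3475 - 3725*1634/4219 = -3167/3475 - 6086650/4219 = -21164470323/14661025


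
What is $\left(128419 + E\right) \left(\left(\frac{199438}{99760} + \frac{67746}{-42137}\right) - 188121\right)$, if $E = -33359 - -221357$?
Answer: $- \frac{4314080480564654701}{72475640} \approx -5.9525 \cdot 10^{10}$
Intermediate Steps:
$E = 187998$ ($E = -33359 + 221357 = 187998$)
$\left(128419 + E\right) \left(\left(\frac{199438}{99760} + \frac{67746}{-42137}\right) - 188121\right) = \left(128419 + 187998\right) \left(\left(\frac{199438}{99760} + \frac{67746}{-42137}\right) - 188121\right) = 316417 \left(\left(199438 \cdot \frac{1}{99760} + 67746 \left(- \frac{1}{42137}\right)\right) - 188121\right) = 316417 \left(\left(\frac{99719}{49880} - \frac{67746}{42137}\right) - 188121\right) = 316417 \left(\frac{28368587}{72475640} - 188121\right) = 316417 \left(- \frac{13634161503853}{72475640}\right) = - \frac{4314080480564654701}{72475640}$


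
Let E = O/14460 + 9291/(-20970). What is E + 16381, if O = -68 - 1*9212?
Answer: 27593441293/1684590 ≈ 16380.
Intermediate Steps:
O = -9280 (O = -68 - 9212 = -9280)
E = -1827497/1684590 (E = -9280/14460 + 9291/(-20970) = -9280*1/14460 + 9291*(-1/20970) = -464/723 - 3097/6990 = -1827497/1684590 ≈ -1.0848)
E + 16381 = -1827497/1684590 + 16381 = 27593441293/1684590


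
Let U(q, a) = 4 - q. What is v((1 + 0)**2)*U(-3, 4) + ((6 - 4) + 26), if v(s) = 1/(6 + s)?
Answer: 29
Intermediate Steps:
v((1 + 0)**2)*U(-3, 4) + ((6 - 4) + 26) = (4 - 1*(-3))/(6 + (1 + 0)**2) + ((6 - 4) + 26) = (4 + 3)/(6 + 1**2) + (2 + 26) = 7/(6 + 1) + 28 = 7/7 + 28 = (1/7)*7 + 28 = 1 + 28 = 29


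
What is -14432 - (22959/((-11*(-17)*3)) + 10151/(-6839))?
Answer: -18507424406/1278893 ≈ -14471.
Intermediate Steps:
-14432 - (22959/((-11*(-17)*3)) + 10151/(-6839)) = -14432 - (22959/((187*3)) + 10151*(-1/6839)) = -14432 - (22959/561 - 10151/6839) = -14432 - (22959*(1/561) - 10151/6839) = -14432 - (7653/187 - 10151/6839) = -14432 - 1*50440630/1278893 = -14432 - 50440630/1278893 = -18507424406/1278893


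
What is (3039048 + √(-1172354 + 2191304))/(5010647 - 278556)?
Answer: 3039048/4732091 + 5*√40758/4732091 ≈ 0.64243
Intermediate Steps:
(3039048 + √(-1172354 + 2191304))/(5010647 - 278556) = (3039048 + √1018950)/4732091 = (3039048 + 5*√40758)*(1/4732091) = 3039048/4732091 + 5*√40758/4732091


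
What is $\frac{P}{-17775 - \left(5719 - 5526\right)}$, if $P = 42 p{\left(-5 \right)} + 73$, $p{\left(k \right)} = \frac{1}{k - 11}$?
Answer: $- \frac{563}{143744} \approx -0.0039167$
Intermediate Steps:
$p{\left(k \right)} = \frac{1}{-11 + k}$
$P = \frac{563}{8}$ ($P = \frac{42}{-11 - 5} + 73 = \frac{42}{-16} + 73 = 42 \left(- \frac{1}{16}\right) + 73 = - \frac{21}{8} + 73 = \frac{563}{8} \approx 70.375$)
$\frac{P}{-17775 - \left(5719 - 5526\right)} = \frac{563}{8 \left(-17775 - \left(5719 - 5526\right)\right)} = \frac{563}{8 \left(-17775 - 193\right)} = \frac{563}{8 \left(-17968\right)} = \frac{563}{8} \left(- \frac{1}{17968}\right) = - \frac{563}{143744}$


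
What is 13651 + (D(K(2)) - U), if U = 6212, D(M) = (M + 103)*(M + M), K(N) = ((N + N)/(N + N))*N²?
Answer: 8295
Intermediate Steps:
K(N) = N² (K(N) = ((2*N)/((2*N)))*N² = ((2*N)*(1/(2*N)))*N² = 1*N² = N²)
D(M) = 2*M*(103 + M) (D(M) = (103 + M)*(2*M) = 2*M*(103 + M))
13651 + (D(K(2)) - U) = 13651 + (2*2²*(103 + 2²) - 1*6212) = 13651 + (2*4*(103 + 4) - 6212) = 13651 + (2*4*107 - 6212) = 13651 + (856 - 6212) = 13651 - 5356 = 8295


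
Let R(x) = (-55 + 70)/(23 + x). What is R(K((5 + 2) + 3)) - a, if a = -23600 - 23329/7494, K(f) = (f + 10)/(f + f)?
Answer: 707545651/29976 ≈ 23604.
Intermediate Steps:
K(f) = (10 + f)/(2*f) (K(f) = (10 + f)/((2*f)) = (10 + f)*(1/(2*f)) = (10 + f)/(2*f))
R(x) = 15/(23 + x)
a = -176881729/7494 (a = -23600 - 23329/7494 = -176881729/7494 ≈ -23603.)
R(K((5 + 2) + 3)) - a = 15/(23 + (10 + ((5 + 2) + 3))/(2*((5 + 2) + 3))) - 1*(-176881729/7494) = 15/(23 + (10 + (7 + 3))/(2*(7 + 3))) + 176881729/7494 = 15/(23 + (½)*(10 + 10)/10) + 176881729/7494 = 15/(23 + (½)*(⅒)*20) + 176881729/7494 = 15/(23 + 1) + 176881729/7494 = 15/24 + 176881729/7494 = 15*(1/24) + 176881729/7494 = 5/8 + 176881729/7494 = 707545651/29976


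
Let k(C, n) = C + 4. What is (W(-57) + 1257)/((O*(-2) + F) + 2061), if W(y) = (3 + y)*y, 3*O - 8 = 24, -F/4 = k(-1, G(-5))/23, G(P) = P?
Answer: 299115/140701 ≈ 2.1259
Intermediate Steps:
k(C, n) = 4 + C
F = -12/23 (F = -4*(4 - 1)/23 = -12/23 ≈ -0.52174)
O = 32/3 (O = 8/3 + (1/3)*24 = 8/3 + 8 = 32/3 ≈ 10.667)
W(y) = y*(3 + y)
(W(-57) + 1257)/((O*(-2) + F) + 2061) = (-57*(3 - 57) + 1257)/(((32/3)*(-2) - 12/23) + 2061) = (-57*(-54) + 1257)/((-64/3 - 12/23) + 2061) = (3078 + 1257)/(-1508/69 + 2061) = 4335/(140701/69) = 4335*(69/140701) = 299115/140701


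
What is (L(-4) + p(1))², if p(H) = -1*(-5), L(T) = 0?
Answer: 25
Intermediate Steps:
p(H) = 5
(L(-4) + p(1))² = (0 + 5)² = 5² = 25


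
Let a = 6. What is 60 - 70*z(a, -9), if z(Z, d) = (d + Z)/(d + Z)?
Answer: -10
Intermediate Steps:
z(Z, d) = 1 (z(Z, d) = (Z + d)/(Z + d) = 1)
60 - 70*z(a, -9) = 60 - 70*1 = 60 - 70 = -10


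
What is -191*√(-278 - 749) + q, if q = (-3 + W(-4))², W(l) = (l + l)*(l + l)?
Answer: 3721 - 191*I*√1027 ≈ 3721.0 - 6120.9*I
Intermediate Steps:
W(l) = 4*l² (W(l) = (2*l)*(2*l) = 4*l²)
q = 3721 (q = (-3 + 4*(-4)²)² = (-3 + 4*16)² = (-3 + 64)² = 61² = 3721)
-191*√(-278 - 749) + q = -191*√(-278 - 749) + 3721 = -191*I*√1027 + 3721 = 3721 - 191*I*√1027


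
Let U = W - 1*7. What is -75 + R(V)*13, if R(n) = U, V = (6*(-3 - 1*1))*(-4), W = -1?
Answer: -179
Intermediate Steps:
V = 96 (V = (6*(-3 - 1))*(-4) = (6*(-4))*(-4) = -24*(-4) = 96)
U = -8 (U = -1 - 1*7 = -1 - 7 = -8)
R(n) = -8
-75 + R(V)*13 = -75 - 8*13 = -75 - 104 = -179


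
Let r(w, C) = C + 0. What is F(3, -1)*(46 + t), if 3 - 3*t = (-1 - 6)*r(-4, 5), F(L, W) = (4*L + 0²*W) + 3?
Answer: 880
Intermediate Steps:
r(w, C) = C
F(L, W) = 3 + 4*L (F(L, W) = (4*L + 0*W) + 3 = (4*L + 0) + 3 = 4*L + 3 = 3 + 4*L)
t = 38/3 (t = 1 - (-1 - 6)*5/3 = 1 - (-7)*5/3 = 1 - ⅓*(-35) = 1 + 35/3 = 38/3 ≈ 12.667)
F(3, -1)*(46 + t) = (3 + 4*3)*(46 + 38/3) = (3 + 12)*(176/3) = 15*(176/3) = 880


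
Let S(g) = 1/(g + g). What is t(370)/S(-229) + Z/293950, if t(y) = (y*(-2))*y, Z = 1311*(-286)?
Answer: 18430723602527/146975 ≈ 1.2540e+8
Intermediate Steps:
Z = -374946
S(g) = 1/(2*g)
t(y) = -2*y**2 (t(y) = (-2*y)*y = -2*y**2)
t(370)/S(-229) + Z/293950 = (-2*370**2)/(((1/2)/(-229))) - 374946/293950 = (-2*136900)/(((1/2)*(-1/229))) - 374946*1/293950 = -273800/(-1/458) - 187473/146975 = -273800*(-458) - 187473/146975 = 125400400 - 187473/146975 = 18430723602527/146975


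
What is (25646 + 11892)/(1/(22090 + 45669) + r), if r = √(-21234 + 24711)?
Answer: -1271768671/7981943897818 + 86173773378289*√3477/7981943897818 ≈ 636.60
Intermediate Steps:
r = √3477 ≈ 58.966
(25646 + 11892)/(1/(22090 + 45669) + r) = (25646 + 11892)/(1/(22090 + 45669) + √3477) = 37538/(1/67759 + √3477)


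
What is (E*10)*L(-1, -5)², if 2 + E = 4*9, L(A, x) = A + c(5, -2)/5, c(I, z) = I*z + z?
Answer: 19652/5 ≈ 3930.4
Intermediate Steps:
c(I, z) = z + I*z
L(A, x) = -12/5 + A (L(A, x) = A - 2*(1 + 5)/5 = A - 2*6*(⅕) = A - 12*⅕ = A - 12/5 = -12/5 + A)
E = 34 (E = -2 + 4*9 = -2 + 36 = 34)
(E*10)*L(-1, -5)² = (34*10)*(-12/5 - 1)² = 340*(-17/5)² = 340*(289/25) = 19652/5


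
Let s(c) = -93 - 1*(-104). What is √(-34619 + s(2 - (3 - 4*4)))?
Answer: 4*I*√2163 ≈ 186.03*I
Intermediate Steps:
s(c) = 11 (s(c) = -93 + 104 = 11)
√(-34619 + s(2 - (3 - 4*4))) = √(-34619 + 11) = √(-34608) = 4*I*√2163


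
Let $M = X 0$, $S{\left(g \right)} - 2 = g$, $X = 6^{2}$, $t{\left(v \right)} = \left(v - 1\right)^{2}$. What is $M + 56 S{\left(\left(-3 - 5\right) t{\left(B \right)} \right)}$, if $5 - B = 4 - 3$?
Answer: $-3920$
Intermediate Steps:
$B = 4$ ($B = 5 - \left(4 - 3\right) = 5 - 1 = 4$)
$t{\left(v \right)} = \left(-1 + v\right)^{2}$
$X = 36$
$S{\left(g \right)} = 2 + g$
$M = 0$ ($M = 36 \cdot 0 = 0$)
$M + 56 S{\left(\left(-3 - 5\right) t{\left(B \right)} \right)} = 0 + 56 \left(2 + \left(-3 - 5\right) \left(-1 + 4\right)^{2}\right) = 0 + 56 \left(2 - 8 \cdot 3^{2}\right) = 0 + 56 \left(2 - 72\right) = 0 + 56 \left(-70\right) = 0 - 3920 = -3920$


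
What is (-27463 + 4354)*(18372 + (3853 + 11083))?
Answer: -769714572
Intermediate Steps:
(-27463 + 4354)*(18372 + (3853 + 11083)) = -23109*(18372 + 14936) = -23109*33308 = -769714572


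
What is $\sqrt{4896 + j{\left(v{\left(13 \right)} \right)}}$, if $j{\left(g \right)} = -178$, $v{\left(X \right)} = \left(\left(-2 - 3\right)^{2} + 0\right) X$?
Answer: $\sqrt{4718} \approx 68.688$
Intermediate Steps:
$v{\left(X \right)} = 25 X$ ($v{\left(X \right)} = \left(\left(-5\right)^{2} + 0\right) X = \left(25 + 0\right) X = 25 X$)
$\sqrt{4896 + j{\left(v{\left(13 \right)} \right)}} = \sqrt{4896 - 178} = \sqrt{4718}$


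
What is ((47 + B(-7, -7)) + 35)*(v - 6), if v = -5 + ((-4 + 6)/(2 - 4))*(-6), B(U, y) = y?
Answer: -375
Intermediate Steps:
v = 1 (v = -5 + (2/(-2))*(-6) = -5 + (2*(-1/2))*(-6) = -5 - 1*(-6) = -5 + 6 = 1)
((47 + B(-7, -7)) + 35)*(v - 6) = ((47 - 7) + 35)*(1 - 6) = (40 + 35)*(-5) = 75*(-5) = -375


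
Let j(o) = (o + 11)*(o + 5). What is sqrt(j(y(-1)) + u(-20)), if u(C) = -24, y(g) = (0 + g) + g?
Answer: sqrt(3) ≈ 1.7320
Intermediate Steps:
y(g) = 2*g (y(g) = g + g = 2*g)
j(o) = (5 + o)*(11 + o) (j(o) = (11 + o)*(5 + o) = (5 + o)*(11 + o))
sqrt(j(y(-1)) + u(-20)) = sqrt((55 + (2*(-1))**2 + 16*(2*(-1))) - 24) = sqrt((55 + (-2)**2 + 16*(-2)) - 24) = sqrt((55 + 4 - 32) - 24) = sqrt(27 - 24) = sqrt(3)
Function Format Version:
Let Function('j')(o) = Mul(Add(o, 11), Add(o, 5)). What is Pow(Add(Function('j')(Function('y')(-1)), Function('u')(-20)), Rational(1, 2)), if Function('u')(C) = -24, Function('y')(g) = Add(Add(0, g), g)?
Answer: Pow(3, Rational(1, 2)) ≈ 1.7320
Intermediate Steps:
Function('y')(g) = Mul(2, g) (Function('y')(g) = Add(g, g) = Mul(2, g))
Function('j')(o) = Mul(Add(5, o), Add(11, o)) (Function('j')(o) = Mul(Add(11, o), Add(5, o)) = Mul(Add(5, o), Add(11, o)))
Pow(Add(Function('j')(Function('y')(-1)), Function('u')(-20)), Rational(1, 2)) = Pow(Add(Add(55, Pow(Mul(2, -1), 2), Mul(16, Mul(2, -1))), -24), Rational(1, 2)) = Pow(Add(Add(55, Pow(-2, 2), Mul(16, -2)), -24), Rational(1, 2)) = Pow(Add(Add(55, 4, -32), -24), Rational(1, 2)) = Pow(Add(27, -24), Rational(1, 2)) = Pow(3, Rational(1, 2))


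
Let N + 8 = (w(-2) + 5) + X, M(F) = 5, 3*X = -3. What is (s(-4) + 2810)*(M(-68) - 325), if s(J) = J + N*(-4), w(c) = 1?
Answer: -901760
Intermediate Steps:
X = -1 (X = (1/3)*(-3) = -1)
N = -3 (N = -8 + ((1 + 5) - 1) = -8 + (6 - 1) = -8 + 5 = -3)
s(J) = 12 + J (s(J) = J - 3*(-4) = J + 12 = 12 + J)
(s(-4) + 2810)*(M(-68) - 325) = ((12 - 4) + 2810)*(5 - 325) = (8 + 2810)*(-320) = 2818*(-320) = -901760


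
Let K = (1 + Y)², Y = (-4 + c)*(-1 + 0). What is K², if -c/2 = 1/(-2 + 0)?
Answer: 256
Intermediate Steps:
c = 1 (c = -2/(-2 + 0) = -2/(-2) = -2*(-½) = 1)
Y = 3 (Y = (-4 + 1)*(-1 + 0) = -3*(-1) = 3)
K = 16 (K = (1 + 3)² = 4² = 16)
K² = 16² = 256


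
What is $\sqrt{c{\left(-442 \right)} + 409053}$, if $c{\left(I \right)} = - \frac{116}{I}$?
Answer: $\frac{\sqrt{19978570391}}{221} \approx 639.57$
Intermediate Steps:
$\sqrt{c{\left(-442 \right)} + 409053} = \sqrt{- \frac{116}{-442} + 409053} = \sqrt{\left(-116\right) \left(- \frac{1}{442}\right) + 409053} = \sqrt{\frac{58}{221} + 409053} = \sqrt{\frac{90400771}{221}} = \frac{\sqrt{19978570391}}{221}$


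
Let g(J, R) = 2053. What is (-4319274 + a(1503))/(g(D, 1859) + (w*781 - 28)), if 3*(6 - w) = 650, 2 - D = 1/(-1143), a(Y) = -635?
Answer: 12959727/487517 ≈ 26.583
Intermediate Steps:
D = 2287/1143 (D = 2 - 1/(-1143) = 2 - 1*(-1/1143) = 2 + 1/1143 = 2287/1143 ≈ 2.0009)
w = -632/3 (w = 6 - ⅓*650 = 6 - 650/3 = -632/3 ≈ -210.67)
(-4319274 + a(1503))/(g(D, 1859) + (w*781 - 28)) = (-4319274 - 635)/(2053 + (-632/3*781 - 28)) = -4319909/(2053 + (-493592/3 - 28)) = -4319909/(2053 - 493676/3) = -4319909/(-487517/3) = -4319909*(-3/487517) = 12959727/487517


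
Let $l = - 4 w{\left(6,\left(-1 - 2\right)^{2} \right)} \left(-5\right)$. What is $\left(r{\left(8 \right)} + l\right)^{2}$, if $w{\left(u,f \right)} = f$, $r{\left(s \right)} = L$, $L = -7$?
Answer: $29929$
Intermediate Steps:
$r{\left(s \right)} = -7$
$l = 180$ ($l = - 4 \left(-1 - 2\right)^{2} \left(-5\right) = - 4 \left(-3\right)^{2} \left(-5\right) = \left(-4\right) 9 \left(-5\right) = \left(-36\right) \left(-5\right) = 180$)
$\left(r{\left(8 \right)} + l\right)^{2} = \left(-7 + 180\right)^{2} = 173^{2} = 29929$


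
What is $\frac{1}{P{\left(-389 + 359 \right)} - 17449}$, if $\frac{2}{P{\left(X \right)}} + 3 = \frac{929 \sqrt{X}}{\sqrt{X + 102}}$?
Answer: $\frac{- 929 \sqrt{15} - 18 i}{314094 i + 16210121 \sqrt{15}} \approx -5.731 \cdot 10^{-5} + 1.0954 \cdot 10^{-11} i$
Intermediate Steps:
$P{\left(X \right)} = \frac{2}{-3 + \frac{929 \sqrt{X}}{\sqrt{102 + X}}}$ ($P{\left(X \right)} = \frac{2}{-3 + \frac{929 \sqrt{X}}{\sqrt{X + 102}}} = \frac{2}{-3 + \frac{929 \sqrt{X}}{\sqrt{102 + X}}}$)
$\frac{1}{P{\left(-389 + 359 \right)} - 17449} = \frac{1}{\frac{2 \sqrt{102 + \left(-389 + 359\right)}}{- 3 \sqrt{102 + \left(-389 + 359\right)} + 929 \sqrt{-389 + 359}} - 17449} = \frac{1}{\frac{2 \sqrt{102 - 30}}{- 3 \sqrt{102 - 30} + 929 \sqrt{-30}} - 17449} = \frac{1}{\frac{2 \sqrt{72}}{- 3 \sqrt{72} + 929 i \sqrt{30}} - 17449} = \frac{1}{\frac{2 \cdot 6 \sqrt{2}}{- 3 \cdot 6 \sqrt{2} + 929 i \sqrt{30}} - 17449} = \frac{1}{\frac{2 \cdot 6 \sqrt{2}}{- 18 \sqrt{2} + 929 i \sqrt{30}} - 17449} = \frac{1}{\frac{12 \sqrt{2}}{- 18 \sqrt{2} + 929 i \sqrt{30}} - 17449} = \frac{1}{-17449 + \frac{12 \sqrt{2}}{- 18 \sqrt{2} + 929 i \sqrt{30}}}$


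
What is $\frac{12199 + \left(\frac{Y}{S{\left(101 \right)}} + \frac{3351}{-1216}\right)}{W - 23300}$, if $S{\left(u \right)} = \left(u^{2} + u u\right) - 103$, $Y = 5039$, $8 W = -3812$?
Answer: $- \frac{9122822627}{17784522272} \approx -0.51296$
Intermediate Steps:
$W = - \frac{953}{2}$ ($W = \frac{1}{8} \left(-3812\right) = - \frac{953}{2} \approx -476.5$)
$S{\left(u \right)} = -103 + 2 u^{2}$ ($S{\left(u \right)} = \left(u^{2} + u^{2}\right) - 103 = 2 u^{2} - 103 = -103 + 2 u^{2}$)
$\frac{12199 + \left(\frac{Y}{S{\left(101 \right)}} + \frac{3351}{-1216}\right)}{W - 23300} = \frac{12199 + \left(\frac{5039}{-103 + 2 \cdot 101^{2}} + \frac{3351}{-1216}\right)}{- \frac{953}{2} - 23300} = \frac{12199 + \left(\frac{5039}{-103 + 2 \cdot 10201} + 3351 \left(- \frac{1}{1216}\right)\right)}{- \frac{47553}{2}} = \left(12199 - \left(\frac{3351}{1216} - \frac{5039}{-103 + 20402}\right)\right) \left(- \frac{2}{47553}\right) = \left(12199 - \left(\frac{3351}{1216} - \frac{5039}{20299}\right)\right) \left(- \frac{2}{47553}\right) = \left(12199 + \left(5039 \cdot \frac{1}{20299} - \frac{3351}{1216}\right)\right) \left(- \frac{2}{47553}\right) = \left(12199 + \left(\frac{5039}{20299} - \frac{3351}{1216}\right)\right) \left(- \frac{2}{47553}\right) = \left(12199 - \frac{61894525}{24683584}\right) \left(- \frac{2}{47553}\right) = \frac{301053146691}{24683584} \left(- \frac{2}{47553}\right) = - \frac{9122822627}{17784522272}$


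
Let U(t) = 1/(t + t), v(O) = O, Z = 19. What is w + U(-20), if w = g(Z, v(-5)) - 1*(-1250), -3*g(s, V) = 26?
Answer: 148957/120 ≈ 1241.3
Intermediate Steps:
g(s, V) = -26/3 (g(s, V) = -⅓*26 = -26/3)
U(t) = 1/(2*t)
w = 3724/3 (w = -26/3 - 1*(-1250) = -26/3 + 1250 = 3724/3 ≈ 1241.3)
w + U(-20) = 3724/3 + (½)/(-20) = 3724/3 + (½)*(-1/20) = 3724/3 - 1/40 = 148957/120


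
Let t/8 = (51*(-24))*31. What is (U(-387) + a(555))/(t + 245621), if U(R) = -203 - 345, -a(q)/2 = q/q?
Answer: 550/57931 ≈ 0.0094941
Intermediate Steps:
a(q) = -2 (a(q) = -2*q/q = -2*1 = -2)
U(R) = -548
t = -303552 (t = 8*((51*(-24))*31) = 8*(-1224*31) = 8*(-37944) = -303552)
(U(-387) + a(555))/(t + 245621) = (-548 - 2)/(-303552 + 245621) = -550/(-57931) = -550*(-1/57931) = 550/57931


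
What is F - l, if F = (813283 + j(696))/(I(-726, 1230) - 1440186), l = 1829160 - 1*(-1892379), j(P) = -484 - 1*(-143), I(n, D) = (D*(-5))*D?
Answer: -16755645472348/4502343 ≈ -3.7215e+6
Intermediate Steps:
I(n, D) = -5*D² (I(n, D) = (-5*D)*D = -5*D²)
j(P) = -341 (j(P) = -484 + 143 = -341)
l = 3721539 (l = 1829160 + 1892379 = 3721539)
F = -406471/4502343 (F = (813283 - 341)/(-5*1230² - 1440186) = 812942/(-5*1512900 - 1440186) = 812942/(-7564500 - 1440186) = 812942/(-9004686) = 812942*(-1/9004686) = -406471/4502343 ≈ -0.090280)
F - l = -406471/4502343 - 1*3721539 = -406471/4502343 - 3721539 = -16755645472348/4502343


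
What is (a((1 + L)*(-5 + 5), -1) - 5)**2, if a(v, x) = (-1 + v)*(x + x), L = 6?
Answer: 9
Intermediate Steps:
a(v, x) = 2*x*(-1 + v) (a(v, x) = (-1 + v)*(2*x) = 2*x*(-1 + v))
(a((1 + L)*(-5 + 5), -1) - 5)**2 = (2*(-1)*(-1 + (1 + 6)*(-5 + 5)) - 5)**2 = (2*(-1)*(-1 + 7*0) - 5)**2 = (2*(-1)*(-1 + 0) - 5)**2 = (2*(-1)*(-1) - 5)**2 = (2 - 5)**2 = (-3)**2 = 9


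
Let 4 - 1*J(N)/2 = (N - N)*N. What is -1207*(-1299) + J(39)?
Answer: 1567901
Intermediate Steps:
J(N) = 8 (J(N) = 8 - 2*(N - N)*N = 8 - 0*N = 8 - 2*0 = 8 + 0 = 8)
-1207*(-1299) + J(39) = -1207*(-1299) + 8 = 1567893 + 8 = 1567901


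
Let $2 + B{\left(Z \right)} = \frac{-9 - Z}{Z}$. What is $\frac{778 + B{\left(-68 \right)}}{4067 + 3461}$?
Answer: $\frac{52709}{511904} \approx 0.10297$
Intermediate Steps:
$B{\left(Z \right)} = -2 + \frac{-9 - Z}{Z}$
$\frac{778 + B{\left(-68 \right)}}{4067 + 3461} = \frac{778 - \left(3 + \frac{9}{-68}\right)}{4067 + 3461} = \frac{778 - \frac{195}{68}}{7528} = \left(778 + \left(-3 + \frac{9}{68}\right)\right) \frac{1}{7528} = \left(778 - \frac{195}{68}\right) \frac{1}{7528} = \frac{52709}{68} \cdot \frac{1}{7528} = \frac{52709}{511904}$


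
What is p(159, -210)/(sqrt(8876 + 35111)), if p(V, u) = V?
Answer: 159*sqrt(43987)/43987 ≈ 0.75811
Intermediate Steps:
p(159, -210)/(sqrt(8876 + 35111)) = 159/(sqrt(8876 + 35111)) = 159/(sqrt(43987)) = 159*(sqrt(43987)/43987) = 159*sqrt(43987)/43987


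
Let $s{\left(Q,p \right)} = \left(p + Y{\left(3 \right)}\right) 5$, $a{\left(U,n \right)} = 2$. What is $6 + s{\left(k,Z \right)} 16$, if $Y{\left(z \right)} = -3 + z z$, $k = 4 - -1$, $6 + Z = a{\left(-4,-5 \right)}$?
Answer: $166$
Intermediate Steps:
$Z = -4$ ($Z = -6 + 2 = -4$)
$k = 5$ ($k = 4 + 1 = 5$)
$Y{\left(z \right)} = -3 + z^{2}$
$s{\left(Q,p \right)} = 30 + 5 p$ ($s{\left(Q,p \right)} = \left(p - \left(3 - 3^{2}\right)\right) 5 = \left(p + \left(-3 + 9\right)\right) 5 = \left(p + 6\right) 5 = \left(6 + p\right) 5 = 30 + 5 p$)
$6 + s{\left(k,Z \right)} 16 = 6 + \left(30 + 5 \left(-4\right)\right) 16 = 6 + \left(30 - 20\right) 16 = 6 + 10 \cdot 16 = 6 + 160 = 166$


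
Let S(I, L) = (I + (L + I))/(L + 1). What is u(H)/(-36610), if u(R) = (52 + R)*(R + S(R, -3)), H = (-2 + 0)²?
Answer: -6/2615 ≈ -0.0022945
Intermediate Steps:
S(I, L) = (L + 2*I)/(1 + L) (S(I, L) = (I + (I + L))/(1 + L) = (L + 2*I)/(1 + L))
H = 4 (H = (-2)² = 4)
u(R) = 78 + 3*R/2 (u(R) = (52 + R)*(R + (-3 + 2*R)/(1 - 3)) = (52 + R)*(R + (-3 + 2*R)/(-2)) = (52 + R)*(R - (-3 + 2*R)/2) = (52 + R)*(R + (3/2 - R)) = (52 + R)*(3/2) = 78 + 3*R/2)
u(H)/(-36610) = (78 + (3/2)*4)/(-36610) = (78 + 6)*(-1/36610) = 84*(-1/36610) = -6/2615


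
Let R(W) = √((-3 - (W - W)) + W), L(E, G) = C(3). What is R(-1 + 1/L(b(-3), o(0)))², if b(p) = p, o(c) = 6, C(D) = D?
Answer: -11/3 ≈ -3.6667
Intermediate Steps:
L(E, G) = 3
R(W) = √(-3 + W) (R(W) = √((-3 - 1*0) + W) = √((-3 + 0) + W) = √(-3 + W))
R(-1 + 1/L(b(-3), o(0)))² = (√(-3 + (-1 + 1/3)))² = (√(-3 + (-1 + ⅓)))² = (√(-3 - ⅔))² = (√(-11/3))² = (I*√33/3)² = -11/3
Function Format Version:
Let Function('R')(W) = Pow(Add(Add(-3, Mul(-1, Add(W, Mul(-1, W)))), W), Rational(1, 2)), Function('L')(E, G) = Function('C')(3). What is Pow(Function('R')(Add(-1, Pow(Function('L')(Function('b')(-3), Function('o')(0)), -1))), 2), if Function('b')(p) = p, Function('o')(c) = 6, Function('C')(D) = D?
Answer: Rational(-11, 3) ≈ -3.6667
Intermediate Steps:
Function('L')(E, G) = 3
Function('R')(W) = Pow(Add(-3, W), Rational(1, 2)) (Function('R')(W) = Pow(Add(Add(-3, Mul(-1, 0)), W), Rational(1, 2)) = Pow(Add(Add(-3, 0), W), Rational(1, 2)) = Pow(Add(-3, W), Rational(1, 2)))
Pow(Function('R')(Add(-1, Pow(Function('L')(Function('b')(-3), Function('o')(0)), -1))), 2) = Pow(Pow(Add(-3, Add(-1, Pow(3, -1))), Rational(1, 2)), 2) = Pow(Pow(Add(-3, Add(-1, Rational(1, 3))), Rational(1, 2)), 2) = Pow(Pow(Add(-3, Rational(-2, 3)), Rational(1, 2)), 2) = Pow(Pow(Rational(-11, 3), Rational(1, 2)), 2) = Pow(Mul(Rational(1, 3), I, Pow(33, Rational(1, 2))), 2) = Rational(-11, 3)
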